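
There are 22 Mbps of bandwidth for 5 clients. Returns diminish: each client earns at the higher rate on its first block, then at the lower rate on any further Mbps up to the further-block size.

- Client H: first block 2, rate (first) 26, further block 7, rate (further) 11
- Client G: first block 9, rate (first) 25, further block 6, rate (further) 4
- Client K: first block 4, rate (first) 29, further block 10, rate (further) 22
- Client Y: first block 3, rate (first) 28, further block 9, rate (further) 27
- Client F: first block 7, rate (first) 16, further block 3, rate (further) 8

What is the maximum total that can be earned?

595

Rank every tier by rate: Client K/tier1 29 > Client Y/tier1 28 > Client Y/tier2 27 > Client H/tier1 26 > Client G/tier1 25 > Client K/tier2 22 > Client F/tier1 16 > Client H/tier2 11 > Client F/tier2 8 > Client G/tier2 4.
Client K/tier1 (29): +4 → 18 left.
Fill Client Y tier1 block (3 at 28) → 15 left.
Fill Client Y tier2 block (9 at 27) → 6 left.
Client H/tier1 (26): +2 → 4 left.
Client G tier1 at 25: only 4 left, fill 4.
Total = 29×4 + 28×3 + 27×9 + 26×2 + 25×4 = 595.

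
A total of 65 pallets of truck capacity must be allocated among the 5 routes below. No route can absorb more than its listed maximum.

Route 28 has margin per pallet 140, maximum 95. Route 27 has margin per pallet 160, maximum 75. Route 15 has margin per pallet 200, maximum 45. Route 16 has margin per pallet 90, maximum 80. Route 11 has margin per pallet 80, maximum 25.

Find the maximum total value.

12200

Highest margin per pallet first: Route 15 200 > Route 27 160 > Route 28 140 > Route 16 90 > Route 11 80.
Give Route 15 45 to hit its cap of 45 — 20 left.
Route 27 has room for 75 but only 20 remain, so it gets 20.
Total = 160×20 + 200×45 = 12200.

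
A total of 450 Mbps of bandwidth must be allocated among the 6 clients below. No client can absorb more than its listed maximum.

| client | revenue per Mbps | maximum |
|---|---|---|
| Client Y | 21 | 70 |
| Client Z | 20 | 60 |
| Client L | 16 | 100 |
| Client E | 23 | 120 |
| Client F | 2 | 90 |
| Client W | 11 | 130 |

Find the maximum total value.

8130

Order the clients by revenue per Mbps: Client E 23 > Client Y 21 > Client Z 20 > Client L 16 > Client W 11 > Client F 2.
Give Client E 120 to hit its cap of 120 — 330 left.
Client Y: +70 to 70 (cap) — 260 left.
Client Z takes 60 to reach its cap of 60 — 200 left.
Client L: +100 to 100 (cap) — 100 left.
Client W: +100 (room for 130) → 100. Pool exhausted.
Total = 21×70 + 20×60 + 16×100 + 23×120 + 11×100 = 8130.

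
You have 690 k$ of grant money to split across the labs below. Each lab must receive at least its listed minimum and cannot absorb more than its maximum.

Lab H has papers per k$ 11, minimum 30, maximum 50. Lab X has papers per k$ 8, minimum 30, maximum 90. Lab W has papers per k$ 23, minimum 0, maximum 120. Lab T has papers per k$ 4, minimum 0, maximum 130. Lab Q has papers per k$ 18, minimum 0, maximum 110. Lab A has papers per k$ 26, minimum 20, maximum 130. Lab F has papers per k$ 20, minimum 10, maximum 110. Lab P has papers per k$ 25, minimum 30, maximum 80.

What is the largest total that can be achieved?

Meeting every minimum uses 30+30+0+0+0+20+10+30 = 120 k$, leaving 570.
Order the labs by papers per k$: Lab A 26 > Lab P 25 > Lab W 23 > Lab F 20 > Lab Q 18 > Lab H 11 > Lab X 8 > Lab T 4.
Give Lab A 110 more to hit its cap of 130 ; 460 left.
Lab P takes 50 more to reach its cap of 80 ; 410 left.
Lab W: +120 to 120 (cap) ; 290 left.
Lab F: +100 to 110 (cap) ; 190 left.
Lab Q: +110 to 110 (cap) ; 80 left.
Lab H: +20 to 50 (cap) ; 60 left.
Give Lab X 60 more to hit its cap of 90 ; 0 left.
Total = 11×50 + 8×90 + 23×120 + 18×110 + 26×130 + 20×110 + 25×80 = 13590.

13590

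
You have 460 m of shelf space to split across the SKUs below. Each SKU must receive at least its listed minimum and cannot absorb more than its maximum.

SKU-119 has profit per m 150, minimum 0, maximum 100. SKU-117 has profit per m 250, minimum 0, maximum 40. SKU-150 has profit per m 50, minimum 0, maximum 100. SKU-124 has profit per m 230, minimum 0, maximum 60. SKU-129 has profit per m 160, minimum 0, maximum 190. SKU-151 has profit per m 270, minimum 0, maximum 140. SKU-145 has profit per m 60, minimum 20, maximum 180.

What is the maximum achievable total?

94700

Meeting every minimum uses 0+0+0+0+0+0+20 = 20 m, leaving 440.
Highest profit per m first: SKU-151 270 > SKU-117 250 > SKU-124 230 > SKU-129 160 > SKU-119 150 > SKU-145 60 > SKU-150 50.
SKU-151: +140 to 140 (cap) ; 300 left.
Give SKU-117 40 more to hit its cap of 40 ; 260 left.
Give SKU-124 60 more to hit its cap of 60 ; 200 left.
SKU-129: +190 to 190 (cap) ; 10 left.
SKU-119 has room for 100 more but only 10 remain, so it gets 10.
Total = 150×10 + 250×40 + 230×60 + 160×190 + 270×140 + 60×20 = 94700.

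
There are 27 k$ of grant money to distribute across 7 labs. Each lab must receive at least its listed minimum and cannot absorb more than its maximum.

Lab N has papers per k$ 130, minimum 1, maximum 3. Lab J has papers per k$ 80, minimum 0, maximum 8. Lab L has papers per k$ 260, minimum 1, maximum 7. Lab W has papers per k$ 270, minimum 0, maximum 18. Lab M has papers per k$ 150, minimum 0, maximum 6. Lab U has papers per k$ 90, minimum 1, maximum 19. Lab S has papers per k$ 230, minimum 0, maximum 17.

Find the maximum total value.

6900

Meeting every minimum uses 1+0+1+0+0+1+0 = 3 k$, leaving 24.
Order the labs by papers per k$: Lab W 270 > Lab L 260 > Lab S 230 > Lab M 150 > Lab N 130 > Lab U 90 > Lab J 80.
Lab W takes 18 more to reach its cap of 18 → 6 left.
Give Lab L 6 more to hit its cap of 7 → 0 left.
Total = 130×1 + 260×7 + 270×18 + 90×1 = 6900.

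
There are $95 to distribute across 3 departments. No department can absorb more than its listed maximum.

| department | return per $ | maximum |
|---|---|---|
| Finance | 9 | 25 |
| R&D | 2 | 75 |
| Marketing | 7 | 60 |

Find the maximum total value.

Order the departments by return per $: Finance 9 > Marketing 7 > R&D 2.
Give Finance 25 to hit its cap of 25 — 70 left.
Give Marketing 60 to hit its cap of 60 — 10 left.
R&D: +10 (room for 75) → 10. Pool exhausted.
Total = 9×25 + 2×10 + 7×60 = 665.

665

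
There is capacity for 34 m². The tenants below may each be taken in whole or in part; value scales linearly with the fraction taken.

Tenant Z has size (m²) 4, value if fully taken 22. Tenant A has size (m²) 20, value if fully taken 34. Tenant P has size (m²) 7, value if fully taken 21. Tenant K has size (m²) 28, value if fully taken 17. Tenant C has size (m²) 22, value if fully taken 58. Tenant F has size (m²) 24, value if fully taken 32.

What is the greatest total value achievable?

102.7

Rank by value-to-size ratio: Tenant Z 22/4≈5.5, Tenant P 21/7≈3, Tenant C 58/22≈2.64, Tenant A 34/20≈1.7, Tenant F 32/24≈1.33, Tenant K 17/28≈0.607.
Take all of Tenant Z (4 m², value 22) → 30 m² left.
Tenant P: take in full, 7 m² for value 21 → 23 left.
Tenant C: take in full, 22 m² for value 58 → 1 left.
Only 1 m² remain; take 1/20 of Tenant A for value 34×1/20 = 1.7.
Total value = 102.7.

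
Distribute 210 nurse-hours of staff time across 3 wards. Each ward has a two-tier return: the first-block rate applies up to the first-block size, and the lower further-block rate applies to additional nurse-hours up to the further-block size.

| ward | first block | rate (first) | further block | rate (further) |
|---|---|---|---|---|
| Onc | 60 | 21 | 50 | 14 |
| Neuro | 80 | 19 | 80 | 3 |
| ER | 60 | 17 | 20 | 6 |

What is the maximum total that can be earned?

Treat each block as its own option and order by rate: Onc/tier1 21 > Neuro/tier1 19 > ER/tier1 17 > Onc/tier2 14 > ER/tier2 6 > Neuro/tier2 3.
Onc/tier1 (21): +60 → 150 left.
Neuro/tier1 (19): +80 → 70 left.
ER tier1 at 17: fill all 60 → 10 left.
10 remain; put them into Onc tier2 at 14.
Total = 21×60 + 19×80 + 17×60 + 14×10 = 3940.

3940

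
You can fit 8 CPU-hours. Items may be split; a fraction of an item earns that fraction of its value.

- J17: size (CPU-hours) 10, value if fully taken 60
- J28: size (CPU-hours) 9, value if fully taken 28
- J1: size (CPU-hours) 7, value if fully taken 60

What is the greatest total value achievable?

66

Best value per unit of size first: J1 60/7≈8.57, J17 60/10≈6, J28 28/9≈3.11.
All 7 CPU-hours of J1 fit (value 60) — 1 remain.
Fill the last 1 CPU-hours with part of J17: 1/10 of it earns 6.
Total value = 66.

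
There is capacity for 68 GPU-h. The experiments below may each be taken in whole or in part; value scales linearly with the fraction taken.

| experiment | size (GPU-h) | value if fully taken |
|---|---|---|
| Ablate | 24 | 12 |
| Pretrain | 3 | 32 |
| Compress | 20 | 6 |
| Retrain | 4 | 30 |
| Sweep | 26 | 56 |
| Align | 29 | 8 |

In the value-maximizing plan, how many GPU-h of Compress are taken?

11

Rank by value-to-size ratio: Pretrain 32/3≈10.7, Retrain 30/4≈7.5, Sweep 56/26≈2.15, Ablate 12/24≈0.5, Compress 6/20≈0.3, Align 8/29≈0.276.
Take all of Pretrain (3 GPU-h, value 32) — 65 GPU-h left.
Retrain: take in full, 4 GPU-h for value 30 — 61 left.
Sweep: take in full, 26 GPU-h for value 56 — 35 left.
Ablate: take in full, 24 GPU-h for value 12 — 11 left.
11 GPU-h left: a 11/20 share of Compress gives 6×11/20 = 3.3.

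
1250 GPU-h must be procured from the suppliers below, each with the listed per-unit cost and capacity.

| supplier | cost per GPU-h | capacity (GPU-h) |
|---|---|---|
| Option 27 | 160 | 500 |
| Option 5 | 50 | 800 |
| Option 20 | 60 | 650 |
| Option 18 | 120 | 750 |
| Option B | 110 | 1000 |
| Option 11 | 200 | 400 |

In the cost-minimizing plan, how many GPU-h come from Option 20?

450

Fill from the cheapest supplier first.
Option 5 at 50: take all 800 GPU-h ; 450 still needed.
Option 20 (60): take the remaining 450 ; done.
Option B, Option 18, Option 27, Option 11: unused.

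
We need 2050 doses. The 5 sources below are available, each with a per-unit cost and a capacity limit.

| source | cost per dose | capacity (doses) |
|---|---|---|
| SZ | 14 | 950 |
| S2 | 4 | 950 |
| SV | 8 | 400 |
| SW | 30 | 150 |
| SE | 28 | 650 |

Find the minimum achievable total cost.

16800

Fill from the cheapest source first.
Take 950 from S2 at 4 → need 1100 more.
SV (8): use full 400 → 700 doses to go.
Take 700 from SZ at 14 to finish.
SE, SW: unused.
Cost = 950×4 + 400×8 + 700×14 = 16800.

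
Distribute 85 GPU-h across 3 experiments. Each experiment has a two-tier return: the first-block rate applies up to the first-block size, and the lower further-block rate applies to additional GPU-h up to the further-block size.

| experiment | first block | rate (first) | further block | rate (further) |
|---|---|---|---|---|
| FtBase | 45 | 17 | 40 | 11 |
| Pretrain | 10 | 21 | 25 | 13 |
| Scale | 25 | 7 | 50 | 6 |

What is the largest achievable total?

1355

Rank every tier by rate: Pretrain/first 21 > FtBase/first 17 > Pretrain/second 13 > FtBase/second 11 > Scale/first 7 > Scale/second 6.
Pretrain/first (21): +10 — 75 left.
FtBase first at 17: fill all 45 — 30 left.
Pretrain second at 13: fill all 25 — 5 left.
FtBase second at 11: only 5 left, fill 5.
Total = 21×10 + 17×45 + 13×25 + 11×5 = 1355.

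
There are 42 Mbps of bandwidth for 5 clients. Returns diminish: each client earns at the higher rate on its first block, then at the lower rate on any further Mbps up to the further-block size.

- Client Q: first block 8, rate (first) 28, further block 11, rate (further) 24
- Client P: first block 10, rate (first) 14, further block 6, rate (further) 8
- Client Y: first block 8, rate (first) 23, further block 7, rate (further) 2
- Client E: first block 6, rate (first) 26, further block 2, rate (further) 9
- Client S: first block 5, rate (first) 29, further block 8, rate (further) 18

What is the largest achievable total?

Order all 10 blocks by rate: Client S/tier1 29 > Client Q/tier1 28 > Client E/tier1 26 > Client Q/tier2 24 > Client Y/tier1 23 > Client S/tier2 18 > Client P/tier1 14 > Client E/tier2 9 > Client P/tier2 8 > Client Y/tier2 2.
Fill Client S tier1 block (5 at 29) → 37 left.
Fill Client Q tier1 block (8 at 28) → 29 left.
Client E tier1 at 26: fill all 6 → 23 left.
Client Q/tier2 (24): +11 → 12 left.
Fill Client Y tier1 block (8 at 23) → 4 left.
Client S tier2 at 18: only 4 left, fill 4.
Total = 29×5 + 28×8 + 26×6 + 24×11 + 23×8 + 18×4 = 1045.

1045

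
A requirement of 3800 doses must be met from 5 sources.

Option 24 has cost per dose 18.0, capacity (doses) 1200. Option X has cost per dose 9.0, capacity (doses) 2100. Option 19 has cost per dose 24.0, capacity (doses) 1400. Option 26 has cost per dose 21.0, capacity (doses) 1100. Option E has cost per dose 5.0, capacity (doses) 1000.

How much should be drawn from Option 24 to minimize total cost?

Use sources in increasing cost order.
Take 1000 from Option E at 5.0 — need 2800 more.
Option X at 9.0: take all 2100 doses — 700 still needed.
Take 700 from Option 24 at 18.0 to finish.
Option 26, Option 19: unused.

700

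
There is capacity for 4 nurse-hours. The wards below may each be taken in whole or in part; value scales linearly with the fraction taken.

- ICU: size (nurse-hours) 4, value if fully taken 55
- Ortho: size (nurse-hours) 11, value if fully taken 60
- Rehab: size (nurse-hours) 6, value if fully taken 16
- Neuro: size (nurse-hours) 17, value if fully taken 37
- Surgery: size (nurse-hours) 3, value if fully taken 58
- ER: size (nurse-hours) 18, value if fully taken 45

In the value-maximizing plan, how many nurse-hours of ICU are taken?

1

Rank by value-to-size ratio: Surgery 58/3≈19.3, ICU 55/4≈13.8, Ortho 60/11≈5.45, Rehab 16/6≈2.67, ER 45/18≈2.5, Neuro 37/17≈2.18.
Take all of Surgery (3 nurse-hours, value 58) — 1 nurse-hours left.
1 nurse-hours left: a 1/4 share of ICU gives 55×1/4 = 13.75.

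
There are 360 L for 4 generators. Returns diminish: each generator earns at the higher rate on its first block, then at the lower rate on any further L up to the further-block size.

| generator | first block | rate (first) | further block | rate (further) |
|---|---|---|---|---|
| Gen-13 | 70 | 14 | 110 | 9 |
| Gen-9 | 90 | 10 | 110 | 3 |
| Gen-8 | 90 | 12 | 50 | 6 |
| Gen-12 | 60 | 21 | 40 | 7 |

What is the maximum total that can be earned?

4670

Rank every tier by rate: Gen-12/first 21 > Gen-13/first 14 > Gen-8/first 12 > Gen-9/first 10 > Gen-13/second 9 > Gen-12/second 7 > Gen-8/second 6 > Gen-9/second 3.
Gen-12/first (21): +60 — 300 left.
Gen-13 first at 14: fill all 70 — 230 left.
Gen-8/first (12): +90 — 140 left.
Gen-9 first at 10: fill all 90 — 50 left.
50 remain; put them into Gen-13 second at 9.
Total = 21×60 + 14×70 + 12×90 + 10×90 + 9×50 = 4670.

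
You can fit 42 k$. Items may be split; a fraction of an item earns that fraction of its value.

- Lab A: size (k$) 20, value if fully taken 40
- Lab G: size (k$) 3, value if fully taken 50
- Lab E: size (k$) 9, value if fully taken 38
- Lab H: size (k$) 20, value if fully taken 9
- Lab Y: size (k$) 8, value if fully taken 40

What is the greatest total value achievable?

Rank by value-to-size ratio: Lab G 50/3≈16.7, Lab Y 40/8≈5, Lab E 38/9≈4.22, Lab A 40/20≈2, Lab H 9/20≈0.45.
Take all of Lab G (3 k$, value 50) — 39 k$ left.
All 8 k$ of Lab Y fit (value 40) — 31 remain.
Take all of Lab E (9 k$, value 38) — 22 k$ left.
Take all of Lab A (20 k$, value 40) — 2 k$ left.
Only 2 k$ remain; take 2/20 of Lab H for value 9×2/20 = 0.9.
Total value = 168.9.

168.9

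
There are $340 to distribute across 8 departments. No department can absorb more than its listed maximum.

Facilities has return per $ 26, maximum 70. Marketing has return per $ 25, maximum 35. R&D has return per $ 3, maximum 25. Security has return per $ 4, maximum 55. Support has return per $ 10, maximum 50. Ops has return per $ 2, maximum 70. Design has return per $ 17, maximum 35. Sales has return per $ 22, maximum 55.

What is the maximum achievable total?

5325

Order the departments by return per $: Facilities 26 > Marketing 25 > Sales 22 > Design 17 > Support 10 > Security 4 > R&D 3 > Ops 2.
Give Facilities 70 to hit its cap of 70 — 270 left.
Marketing takes 35 to reach its cap of 35 — 235 left.
Give Sales 55 to hit its cap of 55 — 180 left.
Give Design 35 to hit its cap of 35 — 145 left.
Give Support 50 to hit its cap of 50 — 95 left.
Security takes 55 to reach its cap of 55 — 40 left.
R&D: +25 to 25 (cap) — 15 left.
Only 15 left; Ops takes them to reach 15.
Total = 26×70 + 25×35 + 3×25 + 4×55 + 10×50 + 2×15 + 17×35 + 22×55 = 5325.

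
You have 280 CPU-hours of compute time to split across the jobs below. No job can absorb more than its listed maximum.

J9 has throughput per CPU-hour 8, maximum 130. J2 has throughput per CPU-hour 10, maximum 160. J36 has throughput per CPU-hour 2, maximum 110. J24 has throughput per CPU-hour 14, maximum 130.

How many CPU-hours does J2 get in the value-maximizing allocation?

150

Order the jobs by throughput per CPU-hour: J24 14 > J2 10 > J9 8 > J36 2.
J24: +130 to 130 (cap) ; 150 left.
J2: +150 (room for 160) → 150. Pool exhausted.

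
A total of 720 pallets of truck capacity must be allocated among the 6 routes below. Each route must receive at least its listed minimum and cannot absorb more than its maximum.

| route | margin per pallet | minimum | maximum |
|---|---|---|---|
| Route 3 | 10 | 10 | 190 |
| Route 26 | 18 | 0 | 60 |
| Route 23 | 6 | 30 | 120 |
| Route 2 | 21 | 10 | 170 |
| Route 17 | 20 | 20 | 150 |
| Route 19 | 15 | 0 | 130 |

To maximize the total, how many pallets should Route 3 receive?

180

Meeting every minimum uses 10+0+30+10+20+0 = 70 pallets, leaving 650.
Rank by margin per pallet: Route 2 21 > Route 17 20 > Route 26 18 > Route 19 15 > Route 3 10 > Route 23 6.
Route 2: +160 to 170 (cap) ; 490 left.
Route 17 takes 130 more to reach its cap of 150 ; 360 left.
Give Route 26 60 more to hit its cap of 60 ; 300 left.
Route 19 takes 130 more to reach its cap of 130 ; 170 left.
Route 3: +170 (room for 180) → 180. Pool exhausted.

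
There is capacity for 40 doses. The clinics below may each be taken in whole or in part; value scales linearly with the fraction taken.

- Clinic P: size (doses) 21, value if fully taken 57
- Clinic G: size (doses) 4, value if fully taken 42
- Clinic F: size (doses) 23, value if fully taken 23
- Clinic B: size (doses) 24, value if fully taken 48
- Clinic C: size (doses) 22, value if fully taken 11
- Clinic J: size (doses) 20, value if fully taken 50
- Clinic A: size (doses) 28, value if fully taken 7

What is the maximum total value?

Rank by value-to-size ratio: Clinic G 42/4≈10.5, Clinic P 57/21≈2.71, Clinic J 50/20≈2.5, Clinic B 48/24≈2, Clinic F 23/23≈1, Clinic C 11/22≈0.5, Clinic A 7/28≈0.25.
All 4 doses of Clinic G fit (value 42) ; 36 remain.
Clinic P: take in full, 21 doses for value 57 ; 15 left.
Only 15 doses remain; take 15/20 of Clinic J for value 50×15/20 = 37.5.
Total value = 136.5.

136.5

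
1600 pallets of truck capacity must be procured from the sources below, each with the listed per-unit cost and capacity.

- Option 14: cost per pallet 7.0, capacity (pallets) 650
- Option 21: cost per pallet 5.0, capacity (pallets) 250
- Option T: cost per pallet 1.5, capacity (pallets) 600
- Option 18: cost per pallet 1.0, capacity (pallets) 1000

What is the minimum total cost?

1900

Use sources in increasing cost order.
Take 1000 from Option 18 at 1.0 ; need 600 more.
Option T at 1.5: take all 600 pallets ; 0 still needed.
Option 21, Option 14: unused.
Cost = 1000×1.0 + 600×1.5 = 1900.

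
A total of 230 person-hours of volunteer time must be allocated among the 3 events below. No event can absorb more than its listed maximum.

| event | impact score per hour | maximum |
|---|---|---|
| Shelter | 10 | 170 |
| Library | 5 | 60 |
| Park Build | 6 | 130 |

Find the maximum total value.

Highest impact score per hour first: Shelter 10 > Park Build 6 > Library 5.
Shelter takes 170 to reach its cap of 170 ; 60 left.
Park Build has room for 130 but only 60 remain, so it gets 60.
Total = 10×170 + 6×60 = 2060.

2060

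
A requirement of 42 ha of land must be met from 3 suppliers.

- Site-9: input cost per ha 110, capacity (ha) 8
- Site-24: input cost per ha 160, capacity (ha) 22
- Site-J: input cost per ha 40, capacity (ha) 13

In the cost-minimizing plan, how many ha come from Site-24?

21

Use suppliers in increasing cost order.
Site-J at 40: take all 13 ha ; 29 still needed.
Take 8 from Site-9 at 110 ; need 21 more.
Take 21 from Site-24 at 160 to finish.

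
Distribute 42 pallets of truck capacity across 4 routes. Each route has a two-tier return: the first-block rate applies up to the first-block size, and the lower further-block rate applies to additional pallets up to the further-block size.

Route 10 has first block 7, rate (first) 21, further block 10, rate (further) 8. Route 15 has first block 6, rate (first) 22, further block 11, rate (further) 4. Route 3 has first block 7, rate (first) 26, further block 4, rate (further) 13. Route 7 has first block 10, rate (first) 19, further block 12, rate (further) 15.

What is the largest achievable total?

831

Rank every tier by rate: Route 3/T1 26 > Route 15/T1 22 > Route 10/T1 21 > Route 7/T1 19 > Route 7/T2 15 > Route 3/T2 13 > Route 10/T2 8 > Route 15/T2 4.
Route 3/T1 (26): +7 ; 35 left.
Route 15/T1 (22): +6 ; 29 left.
Route 10 T1 at 21: fill all 7 ; 22 left.
Route 7/T1 (19): +10 ; 12 left.
Fill Route 7 T2 block (12 at 15) ; 0 left.
Total = 26×7 + 22×6 + 21×7 + 19×10 + 15×12 = 831.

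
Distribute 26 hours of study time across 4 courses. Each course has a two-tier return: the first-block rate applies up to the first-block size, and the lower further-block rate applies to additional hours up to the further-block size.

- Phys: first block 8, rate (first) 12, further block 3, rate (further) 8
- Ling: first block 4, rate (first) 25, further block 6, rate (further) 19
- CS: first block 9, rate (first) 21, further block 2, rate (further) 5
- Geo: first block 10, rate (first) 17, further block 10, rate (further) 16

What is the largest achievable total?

Rank every tier by rate: Ling/T1 25 > CS/T1 21 > Ling/T2 19 > Geo/T1 17 > Geo/T2 16 > Phys/T1 12 > Phys/T2 8 > CS/T2 5.
Ling/T1 (25): +4 — 22 left.
CS/T1 (21): +9 — 13 left.
Ling/T2 (19): +6 — 7 left.
Geo/T1: +7 of 10 at 17; pool empty.
Total = 25×4 + 21×9 + 19×6 + 17×7 = 522.

522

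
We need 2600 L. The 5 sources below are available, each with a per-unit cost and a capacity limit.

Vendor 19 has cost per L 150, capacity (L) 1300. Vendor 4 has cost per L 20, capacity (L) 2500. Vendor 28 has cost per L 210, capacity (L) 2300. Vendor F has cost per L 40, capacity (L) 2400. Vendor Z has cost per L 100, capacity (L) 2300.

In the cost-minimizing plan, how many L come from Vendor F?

100

Fill from the cheapest source first.
Take 2500 from Vendor 4 at 20 — need 100 more.
Take 100 from Vendor F at 40 to finish.
Vendor Z, Vendor 19, Vendor 28: unused.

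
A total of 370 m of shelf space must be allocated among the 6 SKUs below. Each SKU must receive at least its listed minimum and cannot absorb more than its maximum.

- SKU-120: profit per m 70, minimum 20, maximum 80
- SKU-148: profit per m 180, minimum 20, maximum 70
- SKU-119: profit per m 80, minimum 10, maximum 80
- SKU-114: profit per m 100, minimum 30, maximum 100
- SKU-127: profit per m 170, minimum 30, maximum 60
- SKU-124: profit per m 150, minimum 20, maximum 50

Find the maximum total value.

47300

Meeting every minimum uses 20+20+10+30+30+20 = 130 m, leaving 240.
Order the SKUs by profit per m: SKU-148 180 > SKU-127 170 > SKU-124 150 > SKU-114 100 > SKU-119 80 > SKU-120 70.
SKU-148 takes 50 more to reach its cap of 70 ; 190 left.
Give SKU-127 30 more to hit its cap of 60 ; 160 left.
Give SKU-124 30 more to hit its cap of 50 ; 130 left.
Give SKU-114 70 more to hit its cap of 100 ; 60 left.
SKU-119: +60 (room for 70) → 70. Pool exhausted.
Total = 70×20 + 180×70 + 80×70 + 100×100 + 170×60 + 150×50 = 47300.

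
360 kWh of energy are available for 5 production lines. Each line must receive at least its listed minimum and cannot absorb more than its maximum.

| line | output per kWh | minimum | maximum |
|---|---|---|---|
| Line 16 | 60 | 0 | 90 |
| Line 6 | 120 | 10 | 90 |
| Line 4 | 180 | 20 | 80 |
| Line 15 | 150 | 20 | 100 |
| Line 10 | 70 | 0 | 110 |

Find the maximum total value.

46500

Meeting every minimum uses 0+10+20+20+0 = 50 kWh, leaving 310.
Highest output per kWh first: Line 4 180 > Line 15 150 > Line 6 120 > Line 10 70 > Line 16 60.
Line 4 takes 60 more to reach its cap of 80 — 250 left.
Line 15 takes 80 more to reach its cap of 100 — 170 left.
Give Line 6 80 more to hit its cap of 90 — 90 left.
Only 90 left; Line 10 takes them to reach 90.
Total = 120×90 + 180×80 + 150×100 + 70×90 = 46500.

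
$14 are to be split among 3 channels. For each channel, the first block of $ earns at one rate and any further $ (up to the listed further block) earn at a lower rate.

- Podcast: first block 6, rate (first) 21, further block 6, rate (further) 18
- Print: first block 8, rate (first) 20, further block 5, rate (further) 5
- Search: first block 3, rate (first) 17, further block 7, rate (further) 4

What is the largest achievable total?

286

Rank every tier by rate: Podcast/first 21 > Print/first 20 > Podcast/second 18 > Search/first 17 > Print/second 5 > Search/second 4.
Podcast/first (21): +6 → 8 left.
Print first at 20: fill all 8 → 0 left.
Total = 21×6 + 20×8 = 286.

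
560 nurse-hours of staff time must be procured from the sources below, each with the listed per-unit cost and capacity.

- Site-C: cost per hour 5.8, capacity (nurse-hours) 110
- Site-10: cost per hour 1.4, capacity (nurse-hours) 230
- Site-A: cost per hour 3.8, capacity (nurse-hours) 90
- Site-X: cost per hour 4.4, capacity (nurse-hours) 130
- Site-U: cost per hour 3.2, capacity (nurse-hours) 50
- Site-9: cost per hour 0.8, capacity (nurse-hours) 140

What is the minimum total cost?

1156

Cheapest first:
Site-9 (0.8): use full 140 — 420 nurse-hours to go.
Site-10 at 1.4: take all 230 nurse-hours — 190 still needed.
Site-U at 3.2: take all 50 nurse-hours — 140 still needed.
Site-A at 3.8: take all 90 nurse-hours — 50 still needed.
Site-X at 4.4: take 50 of its 130 — requirement met.
Site-C: unused.
Cost = 140×0.8 + 230×1.4 + 50×3.2 + 90×3.8 + 50×4.4 = 1156.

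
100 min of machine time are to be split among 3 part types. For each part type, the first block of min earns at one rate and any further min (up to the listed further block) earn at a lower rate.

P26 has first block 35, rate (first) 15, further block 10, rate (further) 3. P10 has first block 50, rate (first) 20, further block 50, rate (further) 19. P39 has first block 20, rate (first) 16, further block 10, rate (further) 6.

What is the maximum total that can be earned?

Treat each block as its own option and order by rate: P10/T1 20 > P10/T2 19 > P39/T1 16 > P26/T1 15 > P39/T2 6 > P26/T2 3.
P10/T1 (20): +50 ; 50 left.
P10 T2 at 19: fill all 50 ; 0 left.
Total = 20×50 + 19×50 = 1950.

1950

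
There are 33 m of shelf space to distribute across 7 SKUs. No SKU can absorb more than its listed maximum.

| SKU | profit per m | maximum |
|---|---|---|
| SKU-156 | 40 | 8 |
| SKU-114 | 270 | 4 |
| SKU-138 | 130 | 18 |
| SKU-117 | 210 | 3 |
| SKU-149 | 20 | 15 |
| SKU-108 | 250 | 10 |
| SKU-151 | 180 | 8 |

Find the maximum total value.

Highest profit per m first: SKU-114 270 > SKU-108 250 > SKU-117 210 > SKU-151 180 > SKU-138 130 > SKU-156 40 > SKU-149 20.
SKU-114: +4 to 4 (cap) ; 29 left.
SKU-108 takes 10 to reach its cap of 10 ; 19 left.
SKU-117: +3 to 3 (cap) ; 16 left.
Give SKU-151 8 to hit its cap of 8 ; 8 left.
Only 8 left; SKU-138 takes them to reach 8.
Total = 270×4 + 130×8 + 210×3 + 250×10 + 180×8 = 6690.

6690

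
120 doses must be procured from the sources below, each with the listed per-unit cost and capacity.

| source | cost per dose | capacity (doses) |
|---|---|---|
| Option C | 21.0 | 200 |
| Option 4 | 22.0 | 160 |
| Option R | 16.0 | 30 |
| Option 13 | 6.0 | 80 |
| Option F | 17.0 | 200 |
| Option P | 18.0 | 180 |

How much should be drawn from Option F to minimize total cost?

Use sources in increasing cost order.
Option 13 (6.0): use full 80 — 40 doses to go.
Take 30 from Option R at 16.0 — need 10 more.
Take 10 from Option F at 17.0 to finish.
Option P, Option C, Option 4: unused.

10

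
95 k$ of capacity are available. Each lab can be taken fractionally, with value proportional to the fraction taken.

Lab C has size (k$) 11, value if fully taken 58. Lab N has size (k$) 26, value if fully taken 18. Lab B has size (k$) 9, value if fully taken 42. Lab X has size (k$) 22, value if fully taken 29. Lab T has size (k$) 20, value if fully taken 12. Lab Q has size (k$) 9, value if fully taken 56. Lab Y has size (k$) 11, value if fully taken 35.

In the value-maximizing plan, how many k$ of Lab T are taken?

7

Best value per unit of size first: Lab Q 56/9≈6.22, Lab C 58/11≈5.27, Lab B 42/9≈4.67, Lab Y 35/11≈3.18, Lab X 29/22≈1.32, Lab N 18/26≈0.692, Lab T 12/20≈0.6.
Take all of Lab Q (9 k$, value 56) ; 86 k$ left.
All 11 k$ of Lab C fit (value 58) ; 75 remain.
Lab B: take in full, 9 k$ for value 42 ; 66 left.
Take all of Lab Y (11 k$, value 35) ; 55 k$ left.
Take all of Lab X (22 k$, value 29) ; 33 k$ left.
Lab N: take in full, 26 k$ for value 18 ; 7 left.
Only 7 k$ remain; take 7/20 of Lab T for value 12×7/20 = 4.2.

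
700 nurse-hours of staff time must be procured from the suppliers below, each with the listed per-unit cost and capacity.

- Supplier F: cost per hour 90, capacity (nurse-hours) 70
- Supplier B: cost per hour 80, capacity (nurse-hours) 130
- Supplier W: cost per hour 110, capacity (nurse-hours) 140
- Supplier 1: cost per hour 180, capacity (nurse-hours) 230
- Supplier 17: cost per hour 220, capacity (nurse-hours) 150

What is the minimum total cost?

Fill from the cheapest supplier first.
Take 130 from Supplier B at 80 — need 570 more.
Supplier F (90): use full 70 — 500 nurse-hours to go.
Supplier W at 110: take all 140 nurse-hours — 360 still needed.
Take 230 from Supplier 1 at 180 — need 130 more.
Supplier 17 (220): take the remaining 130 — done.
Cost = 130×80 + 70×90 + 140×110 + 230×180 + 130×220 = 102100.

102100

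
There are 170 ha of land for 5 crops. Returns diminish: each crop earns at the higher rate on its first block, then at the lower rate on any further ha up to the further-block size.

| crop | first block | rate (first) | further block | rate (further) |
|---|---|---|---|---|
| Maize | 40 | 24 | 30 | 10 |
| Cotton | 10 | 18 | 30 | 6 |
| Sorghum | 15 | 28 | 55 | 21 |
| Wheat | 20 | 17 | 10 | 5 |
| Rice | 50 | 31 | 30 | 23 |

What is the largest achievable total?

Rank every tier by rate: Rice/tier1 31 > Sorghum/tier1 28 > Maize/tier1 24 > Rice/tier2 23 > Sorghum/tier2 21 > Cotton/tier1 18 > Wheat/tier1 17 > Maize/tier2 10 > Cotton/tier2 6 > Wheat/tier2 5.
Rice tier1 at 31: fill all 50 ; 120 left.
Fill Sorghum tier1 block (15 at 28) ; 105 left.
Fill Maize tier1 block (40 at 24) ; 65 left.
Rice/tier2 (23): +30 ; 35 left.
35 remain; put them into Sorghum tier2 at 21.
Total = 31×50 + 28×15 + 24×40 + 23×30 + 21×35 = 4355.

4355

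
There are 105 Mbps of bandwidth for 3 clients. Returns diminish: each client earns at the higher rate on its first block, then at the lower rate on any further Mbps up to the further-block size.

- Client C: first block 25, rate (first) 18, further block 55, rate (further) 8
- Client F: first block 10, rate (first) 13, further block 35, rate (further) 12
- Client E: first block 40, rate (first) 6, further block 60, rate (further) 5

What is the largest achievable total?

1280

Rank every tier by rate: Client C/T1 18 > Client F/T1 13 > Client F/T2 12 > Client C/T2 8 > Client E/T1 6 > Client E/T2 5.
Client C/T1 (18): +25 — 80 left.
Fill Client F T1 block (10 at 13) — 70 left.
Client F/T2 (12): +35 — 35 left.
35 remain; put them into Client C T2 at 8.
Total = 18×25 + 13×10 + 12×35 + 8×35 = 1280.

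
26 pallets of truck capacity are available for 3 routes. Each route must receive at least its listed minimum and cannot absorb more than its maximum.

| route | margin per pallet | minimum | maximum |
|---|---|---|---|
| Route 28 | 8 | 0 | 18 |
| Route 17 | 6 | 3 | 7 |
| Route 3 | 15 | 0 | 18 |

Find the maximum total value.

Meeting every minimum uses 0+3+0 = 3 pallets, leaving 23.
Rank by margin per pallet: Route 3 15 > Route 28 8 > Route 17 6.
Route 3: +18 to 18 (cap) → 5 left.
Route 28: +5 (room for 18) → 5. Pool exhausted.
Total = 8×5 + 6×3 + 15×18 = 328.

328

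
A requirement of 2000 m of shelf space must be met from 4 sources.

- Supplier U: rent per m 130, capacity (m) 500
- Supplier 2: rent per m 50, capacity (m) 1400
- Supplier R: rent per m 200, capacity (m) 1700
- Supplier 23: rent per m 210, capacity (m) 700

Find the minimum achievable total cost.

155000

Use sources in increasing cost order.
Supplier 2 (50): use full 1400 ; 600 m to go.
Supplier U (130): use full 500 ; 100 m to go.
Take 100 from Supplier R at 200 to finish.
Supplier 23: unused.
Cost = 1400×50 + 500×130 + 100×200 = 155000.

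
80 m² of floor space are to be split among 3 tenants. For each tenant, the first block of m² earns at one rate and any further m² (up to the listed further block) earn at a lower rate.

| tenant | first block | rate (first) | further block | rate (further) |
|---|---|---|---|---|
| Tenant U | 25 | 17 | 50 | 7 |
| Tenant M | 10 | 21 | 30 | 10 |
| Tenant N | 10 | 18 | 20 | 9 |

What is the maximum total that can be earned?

1160

Treat each block as its own option and order by rate: Tenant M/first 21 > Tenant N/first 18 > Tenant U/first 17 > Tenant M/second 10 > Tenant N/second 9 > Tenant U/second 7.
Fill Tenant M first block (10 at 21) ; 70 left.
Fill Tenant N first block (10 at 18) ; 60 left.
Tenant U/first (17): +25 ; 35 left.
Fill Tenant M second block (30 at 10) ; 5 left.
Tenant N second at 9: only 5 left, fill 5.
Total = 21×10 + 18×10 + 17×25 + 10×30 + 9×5 = 1160.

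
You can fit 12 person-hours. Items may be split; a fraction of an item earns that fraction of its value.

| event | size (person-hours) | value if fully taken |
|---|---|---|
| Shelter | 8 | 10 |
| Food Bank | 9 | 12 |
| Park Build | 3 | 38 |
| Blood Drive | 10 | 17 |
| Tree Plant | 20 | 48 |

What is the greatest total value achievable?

59.6

Sort by value density: Park Build 38/3≈12.7, Tree Plant 48/20≈2.4, Blood Drive 17/10≈1.7, Food Bank 12/9≈1.33, Shelter 10/8≈1.25.
Take all of Park Build (3 person-hours, value 38) ; 9 person-hours left.
9 person-hours left: a 9/20 share of Tree Plant gives 48×9/20 = 21.6.
Total value = 59.6.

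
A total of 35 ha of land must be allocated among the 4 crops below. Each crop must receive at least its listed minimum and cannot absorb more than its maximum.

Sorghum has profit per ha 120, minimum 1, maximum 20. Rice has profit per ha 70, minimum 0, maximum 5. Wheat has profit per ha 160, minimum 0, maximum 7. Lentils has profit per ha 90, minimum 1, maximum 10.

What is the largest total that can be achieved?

4240

Meeting every minimum uses 1+0+0+1 = 2 ha, leaving 33.
Highest profit per ha first: Wheat 160 > Sorghum 120 > Lentils 90 > Rice 70.
Give Wheat 7 more to hit its cap of 7 ; 26 left.
Give Sorghum 19 more to hit its cap of 20 ; 7 left.
Lentils has room for 9 more but only 7 remain, so it gets 8.
Total = 120×20 + 160×7 + 90×8 = 4240.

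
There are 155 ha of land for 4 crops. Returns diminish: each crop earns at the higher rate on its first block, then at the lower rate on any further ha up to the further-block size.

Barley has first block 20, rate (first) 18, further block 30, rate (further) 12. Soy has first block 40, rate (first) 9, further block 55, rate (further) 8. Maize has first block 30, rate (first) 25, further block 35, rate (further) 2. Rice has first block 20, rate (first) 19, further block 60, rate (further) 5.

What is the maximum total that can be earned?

2330

Order all 8 blocks by rate: Maize/tier1 25 > Rice/tier1 19 > Barley/tier1 18 > Barley/tier2 12 > Soy/tier1 9 > Soy/tier2 8 > Rice/tier2 5 > Maize/tier2 2.
Fill Maize tier1 block (30 at 25) → 125 left.
Fill Rice tier1 block (20 at 19) → 105 left.
Fill Barley tier1 block (20 at 18) → 85 left.
Barley/tier2 (12): +30 → 55 left.
Fill Soy tier1 block (40 at 9) → 15 left.
Soy/tier2: +15 of 55 at 8; pool empty.
Total = 25×30 + 19×20 + 18×20 + 12×30 + 9×40 + 8×15 = 2330.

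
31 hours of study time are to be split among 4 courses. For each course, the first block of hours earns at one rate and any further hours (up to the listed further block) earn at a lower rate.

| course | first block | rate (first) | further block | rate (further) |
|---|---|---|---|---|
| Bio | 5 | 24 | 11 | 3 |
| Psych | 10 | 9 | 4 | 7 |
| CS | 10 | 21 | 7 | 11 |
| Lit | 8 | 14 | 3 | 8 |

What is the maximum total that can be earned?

Order all 8 blocks by rate: Bio/T1 24 > CS/T1 21 > Lit/T1 14 > CS/T2 11 > Psych/T1 9 > Lit/T2 8 > Psych/T2 7 > Bio/T2 3.
Bio/T1 (24): +5 → 26 left.
CS T1 at 21: fill all 10 → 16 left.
Lit T1 at 14: fill all 8 → 8 left.
CS/T2 (11): +7 → 1 left.
1 remain; put them into Psych T1 at 9.
Total = 24×5 + 21×10 + 14×8 + 11×7 + 9×1 = 528.

528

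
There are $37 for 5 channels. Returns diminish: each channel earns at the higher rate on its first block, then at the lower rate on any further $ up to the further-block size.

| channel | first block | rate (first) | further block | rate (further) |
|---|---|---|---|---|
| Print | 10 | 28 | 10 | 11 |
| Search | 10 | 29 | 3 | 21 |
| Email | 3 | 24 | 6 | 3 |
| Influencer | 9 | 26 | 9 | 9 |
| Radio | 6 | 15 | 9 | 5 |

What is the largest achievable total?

Treat each block as its own option and order by rate: Search/T1 29 > Print/T1 28 > Influencer/T1 26 > Email/T1 24 > Search/T2 21 > Radio/T1 15 > Print/T2 11 > Influencer/T2 9 > Radio/T2 5 > Email/T2 3.
Fill Search T1 block (10 at 29) ; 27 left.
Fill Print T1 block (10 at 28) ; 17 left.
Fill Influencer T1 block (9 at 26) ; 8 left.
Email T1 at 24: fill all 3 ; 5 left.
Fill Search T2 block (3 at 21) ; 2 left.
2 remain; put them into Radio T1 at 15.
Total = 29×10 + 28×10 + 26×9 + 24×3 + 21×3 + 15×2 = 969.

969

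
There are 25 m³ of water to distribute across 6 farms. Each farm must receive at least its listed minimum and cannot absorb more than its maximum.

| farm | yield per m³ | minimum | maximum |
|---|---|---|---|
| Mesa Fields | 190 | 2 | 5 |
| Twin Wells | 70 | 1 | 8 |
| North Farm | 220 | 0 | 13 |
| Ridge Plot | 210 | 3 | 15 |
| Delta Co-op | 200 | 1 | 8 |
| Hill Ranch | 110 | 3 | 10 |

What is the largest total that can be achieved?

4890

Meeting every minimum uses 2+1+0+3+1+3 = 10 m³, leaving 15.
Highest yield per m³ first: North Farm 220 > Ridge Plot 210 > Delta Co-op 200 > Mesa Fields 190 > Hill Ranch 110 > Twin Wells 70.
North Farm: +13 to 13 (cap) ; 2 left.
Only 2 left; Ridge Plot takes them to reach 5.
Total = 190×2 + 70×1 + 220×13 + 210×5 + 200×1 + 110×3 = 4890.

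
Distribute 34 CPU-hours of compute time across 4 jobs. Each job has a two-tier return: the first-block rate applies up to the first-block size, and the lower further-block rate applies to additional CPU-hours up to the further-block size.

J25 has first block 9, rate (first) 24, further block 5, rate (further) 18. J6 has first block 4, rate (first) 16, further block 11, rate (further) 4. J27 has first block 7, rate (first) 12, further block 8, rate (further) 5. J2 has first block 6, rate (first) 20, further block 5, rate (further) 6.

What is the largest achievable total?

592

Rank every tier by rate: J25/T1 24 > J2/T1 20 > J25/T2 18 > J6/T1 16 > J27/T1 12 > J2/T2 6 > J27/T2 5 > J6/T2 4.
J25 T1 at 24: fill all 9 — 25 left.
Fill J2 T1 block (6 at 20) — 19 left.
J25 T2 at 18: fill all 5 — 14 left.
J6 T1 at 16: fill all 4 — 10 left.
Fill J27 T1 block (7 at 12) — 3 left.
J2/T2: +3 of 5 at 6; pool empty.
Total = 24×9 + 20×6 + 18×5 + 16×4 + 12×7 + 6×3 = 592.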